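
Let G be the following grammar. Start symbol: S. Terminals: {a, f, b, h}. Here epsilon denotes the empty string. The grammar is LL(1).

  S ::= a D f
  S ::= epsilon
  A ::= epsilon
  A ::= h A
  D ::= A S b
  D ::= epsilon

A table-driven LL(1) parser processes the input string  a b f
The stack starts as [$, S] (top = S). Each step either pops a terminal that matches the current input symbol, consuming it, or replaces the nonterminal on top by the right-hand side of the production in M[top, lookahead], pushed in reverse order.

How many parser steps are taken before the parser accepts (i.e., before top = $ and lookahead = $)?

7

step 1: stack=$ S  input=a b f $  — expand S ::= a D f
step 2: stack=$ f D a  input=a b f $  — match a
step 3: stack=$ f D  input=b f $  — expand D ::= A S b
step 4: stack=$ f b S A  input=b f $  — expand A ::= epsilon
step 5: stack=$ f b S  input=b f $  — expand S ::= epsilon
step 6: stack=$ f b  input=b f $  — match b
step 7: stack=$ f  input=f $  — match f
Accept reached after 7 steps.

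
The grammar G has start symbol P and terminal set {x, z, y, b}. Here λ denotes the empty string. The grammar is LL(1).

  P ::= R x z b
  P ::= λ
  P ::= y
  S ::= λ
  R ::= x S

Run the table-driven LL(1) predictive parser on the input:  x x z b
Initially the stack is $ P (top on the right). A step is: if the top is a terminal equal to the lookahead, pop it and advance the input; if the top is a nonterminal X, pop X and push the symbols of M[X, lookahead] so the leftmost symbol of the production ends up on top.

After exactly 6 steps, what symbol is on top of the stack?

     Stack        Input      Action
  1  $ P          x x z b $  expand P ::= R x z b
  2  $ b z x R    x x z b $  expand R ::= x S
  3  $ b z x S x  x x z b $  match x
  4  $ b z x S    x z b $    expand S ::= λ
  5  $ b z x      x z b $    match x
  6  $ b z        z b $      match z
Stack after step 6: $ b (top = b).

b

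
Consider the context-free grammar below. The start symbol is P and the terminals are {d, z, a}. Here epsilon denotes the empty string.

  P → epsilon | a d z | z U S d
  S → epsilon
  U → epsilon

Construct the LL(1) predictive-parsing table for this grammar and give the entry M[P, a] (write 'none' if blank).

P → a d z

FIRST(P) = {epsilon, a, z}
FIRST(S) = {epsilon}
FIRST(U) = {epsilon}
FOLLOW(P) includes $ since P is the start symbol.
FOLLOW(P): P appears on no right-hand side. Thus FOLLOW(P) = {$}.
For P → epsilon: FIRST(epsilon) = {epsilon}, so it goes in M[P, t] for t ∈ {}; since epsilon ∈ FIRST, also for every t ∈ FOLLOW(P) = {$}.
For P → a d z: FIRST(a d z) = {a}, so it goes in M[P, t] for t ∈ {a}.
For P → z U S d: FIRST(z U S d) = {z}, so it goes in M[P, t] for t ∈ {z}.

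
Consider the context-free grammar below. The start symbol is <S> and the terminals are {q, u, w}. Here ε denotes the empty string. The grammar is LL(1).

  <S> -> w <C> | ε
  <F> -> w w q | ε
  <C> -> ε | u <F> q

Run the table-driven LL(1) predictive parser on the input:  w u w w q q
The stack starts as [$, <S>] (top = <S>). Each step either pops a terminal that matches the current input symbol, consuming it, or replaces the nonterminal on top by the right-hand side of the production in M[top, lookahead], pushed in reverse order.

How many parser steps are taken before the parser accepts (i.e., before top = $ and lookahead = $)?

9

step 1: stack=$ <S>  input=w u w w q q $  — expand <S> -> w <C>
step 2: stack=$ <C> w  input=w u w w q q $  — match w
step 3: stack=$ <C>  input=u w w q q $  — expand <C> -> u <F> q
step 4: stack=$ q <F> u  input=u w w q q $  — match u
step 5: stack=$ q <F>  input=w w q q $  — expand <F> -> w w q
step 6: stack=$ q q w w  input=w w q q $  — match w
step 7: stack=$ q q w  input=w q q $  — match w
step 8: stack=$ q q  input=q q $  — match q
step 9: stack=$ q  input=q $  — match q
Accept reached after 9 steps.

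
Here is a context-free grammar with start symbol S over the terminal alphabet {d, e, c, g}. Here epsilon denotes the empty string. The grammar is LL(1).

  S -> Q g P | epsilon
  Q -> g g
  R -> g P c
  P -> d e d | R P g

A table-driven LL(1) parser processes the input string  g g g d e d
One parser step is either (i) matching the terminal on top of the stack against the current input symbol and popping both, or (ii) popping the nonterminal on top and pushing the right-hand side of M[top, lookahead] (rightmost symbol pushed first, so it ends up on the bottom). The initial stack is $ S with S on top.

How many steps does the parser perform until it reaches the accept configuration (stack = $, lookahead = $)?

9

     Stack      Input          Action
  1  $ S        g g g d e d $  expand S -> Q g P
  2  $ P g Q    g g g d e d $  expand Q -> g g
  3  $ P g g g  g g g d e d $  match g
  4  $ P g g    g g d e d $    match g
  5  $ P g      g d e d $      match g
  6  $ P        d e d $        expand P -> d e d
  7  $ d e d    d e d $        match d
  8  $ d e      e d $          match e
  9  $ d        d $            match d
Accept reached after 9 steps.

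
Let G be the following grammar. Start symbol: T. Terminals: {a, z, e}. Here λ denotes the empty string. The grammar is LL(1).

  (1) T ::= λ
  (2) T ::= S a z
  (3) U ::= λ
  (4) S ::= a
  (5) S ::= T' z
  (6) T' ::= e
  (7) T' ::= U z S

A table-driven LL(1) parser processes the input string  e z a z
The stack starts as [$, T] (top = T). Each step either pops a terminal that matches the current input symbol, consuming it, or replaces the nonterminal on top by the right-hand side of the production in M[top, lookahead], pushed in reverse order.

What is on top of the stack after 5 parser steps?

     Stack       Input      Action
  1  $ T         e z a z $  expand T ::= S a z
  2  $ z a S     e z a z $  expand S ::= T' z
  3  $ z a z T'  e z a z $  expand T' ::= e
  4  $ z a z e   e z a z $  match e
  5  $ z a z     z a z $    match z
Stack after step 5: $ z a (top = a).

a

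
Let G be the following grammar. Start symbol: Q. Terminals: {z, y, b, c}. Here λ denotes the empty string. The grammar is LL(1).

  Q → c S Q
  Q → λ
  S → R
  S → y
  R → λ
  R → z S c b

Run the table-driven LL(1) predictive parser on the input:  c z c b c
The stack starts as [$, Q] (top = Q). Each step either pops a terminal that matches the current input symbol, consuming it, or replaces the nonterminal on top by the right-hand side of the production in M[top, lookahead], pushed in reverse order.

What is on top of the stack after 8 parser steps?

b

step 1: stack=$ Q  input=c z c b c $  — expand Q → c S Q
step 2: stack=$ Q S c  input=c z c b c $  — match c
step 3: stack=$ Q S  input=z c b c $  — expand S → R
step 4: stack=$ Q R  input=z c b c $  — expand R → z S c b
step 5: stack=$ Q b c S z  input=z c b c $  — match z
step 6: stack=$ Q b c S  input=c b c $  — expand S → R
step 7: stack=$ Q b c R  input=c b c $  — expand R → λ
step 8: stack=$ Q b c  input=c b c $  — match c
Stack after step 8: $ Q b (top = b).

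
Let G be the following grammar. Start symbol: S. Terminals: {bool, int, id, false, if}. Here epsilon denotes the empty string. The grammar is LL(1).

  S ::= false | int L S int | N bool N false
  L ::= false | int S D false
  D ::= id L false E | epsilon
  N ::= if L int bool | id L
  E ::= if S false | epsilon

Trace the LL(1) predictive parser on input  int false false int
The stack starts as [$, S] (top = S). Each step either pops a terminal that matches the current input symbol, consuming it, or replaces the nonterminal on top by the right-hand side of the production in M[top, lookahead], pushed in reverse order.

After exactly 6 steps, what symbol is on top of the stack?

int

step 1: stack=$ S  input=int false false int $  — expand S ::= int L S int
step 2: stack=$ int S L int  input=int false false int $  — match int
step 3: stack=$ int S L  input=false false int $  — expand L ::= false
step 4: stack=$ int S false  input=false false int $  — match false
step 5: stack=$ int S  input=false int $  — expand S ::= false
step 6: stack=$ int false  input=false int $  — match false
Stack after step 6: $ int (top = int).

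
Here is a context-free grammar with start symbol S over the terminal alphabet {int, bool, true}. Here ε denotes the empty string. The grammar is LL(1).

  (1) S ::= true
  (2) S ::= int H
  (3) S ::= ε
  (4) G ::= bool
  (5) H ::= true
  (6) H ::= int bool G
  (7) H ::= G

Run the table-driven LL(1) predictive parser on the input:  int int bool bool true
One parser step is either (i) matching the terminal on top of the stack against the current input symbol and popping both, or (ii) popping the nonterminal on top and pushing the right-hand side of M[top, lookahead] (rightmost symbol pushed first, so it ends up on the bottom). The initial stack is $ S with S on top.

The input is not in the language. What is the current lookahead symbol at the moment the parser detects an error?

true

step 1: stack=$ S  input=int int bool bool true $  — expand S ::= int H
step 2: stack=$ H int  input=int int bool bool true $  — match int
step 3: stack=$ H  input=int bool bool true $  — expand H ::= int bool G
step 4: stack=$ G bool int  input=int bool bool true $  — match int
step 5: stack=$ G bool  input=bool bool true $  — match bool
step 6: stack=$ G  input=bool true $  — expand G ::= bool
step 7: stack=$ bool  input=bool true $  — match bool
step 8: stack=$  input=true $  — error: stack empty but input remains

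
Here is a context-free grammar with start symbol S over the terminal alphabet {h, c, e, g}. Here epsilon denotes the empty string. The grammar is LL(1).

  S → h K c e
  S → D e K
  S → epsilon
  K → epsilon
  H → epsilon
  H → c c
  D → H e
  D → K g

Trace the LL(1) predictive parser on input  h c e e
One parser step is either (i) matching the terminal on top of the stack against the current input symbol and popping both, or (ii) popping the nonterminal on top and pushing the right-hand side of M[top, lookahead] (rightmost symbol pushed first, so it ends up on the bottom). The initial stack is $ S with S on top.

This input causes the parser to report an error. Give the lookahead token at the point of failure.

e

     Stack      Input      Action
  1  $ S        h c e e $  expand S → h K c e
  2  $ e c K h  h c e e $  match h
  3  $ e c K    c e e $    expand K → epsilon
  4  $ e c      c e e $    match c
  5  $ e        e e $      match e
  6  $          e $        error: stack empty but input remains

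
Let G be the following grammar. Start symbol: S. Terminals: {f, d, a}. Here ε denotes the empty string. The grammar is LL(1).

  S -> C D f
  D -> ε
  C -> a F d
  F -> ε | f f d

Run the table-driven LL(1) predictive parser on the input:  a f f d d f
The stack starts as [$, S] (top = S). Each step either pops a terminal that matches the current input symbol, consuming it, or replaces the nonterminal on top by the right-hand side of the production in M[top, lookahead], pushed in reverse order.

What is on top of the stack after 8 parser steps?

step 1: stack=$ S  input=a f f d d f $  — expand S -> C D f
step 2: stack=$ f D C  input=a f f d d f $  — expand C -> a F d
step 3: stack=$ f D d F a  input=a f f d d f $  — match a
step 4: stack=$ f D d F  input=f f d d f $  — expand F -> f f d
step 5: stack=$ f D d d f f  input=f f d d f $  — match f
step 6: stack=$ f D d d f  input=f d d f $  — match f
step 7: stack=$ f D d d  input=d d f $  — match d
step 8: stack=$ f D d  input=d f $  — match d
Stack after step 8: $ f D (top = D).

D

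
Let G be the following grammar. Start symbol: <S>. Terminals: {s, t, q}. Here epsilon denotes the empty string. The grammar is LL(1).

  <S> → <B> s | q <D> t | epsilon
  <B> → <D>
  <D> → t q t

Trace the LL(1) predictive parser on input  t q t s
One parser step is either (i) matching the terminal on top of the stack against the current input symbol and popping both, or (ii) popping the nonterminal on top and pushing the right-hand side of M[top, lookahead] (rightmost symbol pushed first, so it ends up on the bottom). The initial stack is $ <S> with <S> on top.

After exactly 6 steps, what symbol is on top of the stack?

     Stack      Input      Action
  1  $ <S>      t q t s $  expand <S> → <B> s
  2  $ s <B>    t q t s $  expand <B> → <D>
  3  $ s <D>    t q t s $  expand <D> → t q t
  4  $ s t q t  t q t s $  match t
  5  $ s t q    q t s $    match q
  6  $ s t      t s $      match t
Stack after step 6: $ s (top = s).

s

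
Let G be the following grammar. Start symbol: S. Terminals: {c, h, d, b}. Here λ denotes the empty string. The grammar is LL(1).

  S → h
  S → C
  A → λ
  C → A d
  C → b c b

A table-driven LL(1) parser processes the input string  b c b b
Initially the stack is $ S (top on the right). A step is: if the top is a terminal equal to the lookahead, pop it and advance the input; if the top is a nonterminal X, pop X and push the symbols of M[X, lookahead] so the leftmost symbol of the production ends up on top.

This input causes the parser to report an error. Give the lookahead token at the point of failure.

b

     Stack    Input      Action
  1  $ S      b c b b $  expand S → C
  2  $ C      b c b b $  expand C → b c b
  3  $ b c b  b c b b $  match b
  4  $ b c    c b b $    match c
  5  $ b      b b $      match b
  6  $        b $        error: stack empty but input remains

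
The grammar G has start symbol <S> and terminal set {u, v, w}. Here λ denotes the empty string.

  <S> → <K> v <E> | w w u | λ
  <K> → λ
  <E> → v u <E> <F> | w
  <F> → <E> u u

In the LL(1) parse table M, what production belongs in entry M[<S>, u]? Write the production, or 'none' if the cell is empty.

none

FIRST(<K>): from <K>→λ we get {λ}. So FIRST(<K>) = {λ}.
FIRST(<E>): from <E>→v u <E> <F> we get {v}; from <E>→w we get {w}. So FIRST(<E>) = {v, w}.
FIRST(<S>): from <S>→<K> v <E> we get {v}; from <S>→w w u we get {w}; from <S>→λ we get {λ}. So FIRST(<S>) = {λ, v, w}.
FIRST(<F>): from <F>→<E> u u we get {v, w}. So FIRST(<F>) = {v, w}.
FOLLOW(<S>) includes $ since <S> is the start symbol.
FOLLOW(<S>): <S> appears on no right-hand side. Thus FOLLOW(<S>) = {$}.
For <S> → <K> v <E>: FIRST(<K> v <E>) = {v}, so it goes in M[<S>, t] for t ∈ {v}.
For <S> → w w u: FIRST(w w u) = {w}, so it goes in M[<S>, t] for t ∈ {w}.
For <S> → λ: FIRST(λ) = {λ}, so it goes in M[<S>, t] for t ∈ {}; since λ ∈ FIRST, also for every t ∈ FOLLOW(<S>) = {$}.
None of these place a production in M[<S>, u].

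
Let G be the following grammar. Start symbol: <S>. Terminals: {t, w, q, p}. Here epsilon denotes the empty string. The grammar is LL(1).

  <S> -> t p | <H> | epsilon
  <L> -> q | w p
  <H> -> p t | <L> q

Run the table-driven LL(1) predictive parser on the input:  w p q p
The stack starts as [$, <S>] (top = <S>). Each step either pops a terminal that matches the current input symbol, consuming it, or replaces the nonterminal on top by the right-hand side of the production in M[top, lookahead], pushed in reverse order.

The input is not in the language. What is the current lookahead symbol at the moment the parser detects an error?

step 1: stack=$ <S>  input=w p q p $  — expand <S> -> <H>
step 2: stack=$ <H>  input=w p q p $  — expand <H> -> <L> q
step 3: stack=$ q <L>  input=w p q p $  — expand <L> -> w p
step 4: stack=$ q p w  input=w p q p $  — match w
step 5: stack=$ q p  input=p q p $  — match p
step 6: stack=$ q  input=q p $  — match q
step 7: stack=$  input=p $  — error: stack empty but input remains

p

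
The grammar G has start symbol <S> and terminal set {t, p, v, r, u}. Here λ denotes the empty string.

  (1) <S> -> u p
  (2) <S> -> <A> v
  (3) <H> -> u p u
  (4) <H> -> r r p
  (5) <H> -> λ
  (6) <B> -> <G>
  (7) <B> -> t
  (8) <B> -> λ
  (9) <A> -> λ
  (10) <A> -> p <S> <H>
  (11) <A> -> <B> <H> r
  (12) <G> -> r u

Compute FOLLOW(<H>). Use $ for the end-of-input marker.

FIRST(<H>) = {λ, r, u}
FIRST(<G>) = {r}
FIRST(<B>) = {λ, r, t}  (via <G>)
FIRST(<A>) = {λ, p, r, t, u}  (via <B> <H> r)
FIRST(<S>) = {p, r, t, u, v}  (via <A> v)
FOLLOW(<S>) includes $ since <S> is the start symbol.
FOLLOW(<B>): in <A>-><B> <H> r, <B> is followed by <H> r with FIRST {r, u}. Thus FOLLOW(<B>) = {r, u}.
FOLLOW(<A>): in <S>-><A> v, <A> is followed by v with FIRST {v}. Thus FOLLOW(<A>) = {v}.
FOLLOW(<S>): in <A>->p <S> <H>, <S> is followed by <H> with FIRST {λ, r, u}; in <A>->p <S> <H>, the suffix after <S> is nullable, so FOLLOW(<S>) ⊇ FOLLOW(<A>) = {v}. Thus FOLLOW(<S>) = {$, r, u, v}.
FOLLOW(<H>): in <A>->p <S> <H>, the suffix after <H> is empty, so FOLLOW(<H>) ⊇ FOLLOW(<A>) = {v}; in <A>-><B> <H> r, <H> is followed by r with FIRST {r}. Thus FOLLOW(<H>) = {r, v}.
FOLLOW(<G>): in <B>-><G>, the suffix after <G> is empty, so FOLLOW(<G>) ⊇ FOLLOW(<B>) = {r, u}. Thus FOLLOW(<G>) = {r, u}.

{r, v}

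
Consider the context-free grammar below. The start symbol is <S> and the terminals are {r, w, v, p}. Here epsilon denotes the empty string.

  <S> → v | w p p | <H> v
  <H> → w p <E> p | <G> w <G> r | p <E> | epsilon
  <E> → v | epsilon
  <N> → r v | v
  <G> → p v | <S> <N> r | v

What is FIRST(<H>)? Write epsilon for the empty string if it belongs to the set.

{epsilon, p, v, w}

FIRST(<E>): from <E>→v we get {v}; from <E>→epsilon we get {epsilon}. So FIRST(<E>) = {epsilon, v}.
FIRST(<N>): from <N>→r v we get {r}; from <N>→v we get {v}. So FIRST(<N>) = {r, v}.
FIRST(<S>): from <S>→v we get {v}; from <S>→w p p we get {w}; from <S>→<H> v we get {p, v, w}. So FIRST(<S>) = {p, v, w}.
FIRST(<G>): from <G>→p v we get {p}; from <G>→<S> <N> r we get {p, v, w}; from <G>→v we get {v}. So FIRST(<G>) = {p, v, w}.
FIRST(<H>): from <H>→w p <E> p we get {w}; from <H>→<G> w <G> r we get {p, v, w}; from <H>→p <E> we get {p}; from <H>→epsilon we get {epsilon}. So FIRST(<H>) = {epsilon, p, v, w}.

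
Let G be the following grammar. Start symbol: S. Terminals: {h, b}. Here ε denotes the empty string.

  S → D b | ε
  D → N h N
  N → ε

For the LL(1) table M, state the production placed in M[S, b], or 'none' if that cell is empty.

none

FIRST(N) = {ε}
FIRST(D) = {h}  (via N h N)
FIRST(S) = {ε, h}  (via D b)
FOLLOW(S) includes $ since S is the start symbol.
FOLLOW(S): S appears on no right-hand side. Thus FOLLOW(S) = {$}.
For S → D b: FIRST(D b) = {h}, so it goes in M[S, t] for t ∈ {h}.
For S → ε: FIRST(ε) = {ε}, so it goes in M[S, t] for t ∈ {}; since ε ∈ FIRST, also for every t ∈ FOLLOW(S) = {$}.
None of these place a production in M[S, b].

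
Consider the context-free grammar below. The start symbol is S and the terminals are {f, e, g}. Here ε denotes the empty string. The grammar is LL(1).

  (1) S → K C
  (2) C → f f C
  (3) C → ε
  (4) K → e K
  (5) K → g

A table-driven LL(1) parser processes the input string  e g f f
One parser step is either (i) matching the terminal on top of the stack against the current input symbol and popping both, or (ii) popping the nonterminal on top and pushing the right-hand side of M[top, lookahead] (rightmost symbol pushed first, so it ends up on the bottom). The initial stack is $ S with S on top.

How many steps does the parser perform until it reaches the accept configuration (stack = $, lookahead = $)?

9

step 1: stack=$ S  input=e g f f $  — expand S → K C
step 2: stack=$ C K  input=e g f f $  — expand K → e K
step 3: stack=$ C K e  input=e g f f $  — match e
step 4: stack=$ C K  input=g f f $  — expand K → g
step 5: stack=$ C g  input=g f f $  — match g
step 6: stack=$ C  input=f f $  — expand C → f f C
step 7: stack=$ C f f  input=f f $  — match f
step 8: stack=$ C f  input=f $  — match f
step 9: stack=$ C  input=$  — expand C → ε
Accept reached after 9 steps.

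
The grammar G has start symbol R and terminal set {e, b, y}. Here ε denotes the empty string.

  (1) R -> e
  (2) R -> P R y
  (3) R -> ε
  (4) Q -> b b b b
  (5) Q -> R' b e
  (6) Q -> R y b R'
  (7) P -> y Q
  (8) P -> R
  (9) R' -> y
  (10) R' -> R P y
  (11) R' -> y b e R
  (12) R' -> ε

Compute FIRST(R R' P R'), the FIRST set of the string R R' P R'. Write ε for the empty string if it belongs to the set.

FIRST(R): from R->e we get {e}; from R->P R y we get {e, y}; from R->ε we get {ε}. So FIRST(R) = {ε, e, y}.
FIRST(P): from P->y Q we get {y}; from P->R we get {ε, e, y}. So FIRST(P) = {ε, e, y}.
FIRST(R'): from R'->y we get {y}; from R'->R P y we get {e, y}; from R'->y b e R we get {y}; from R'->ε we get {ε}. So FIRST(R') = {ε, e, y}.
FIRST(Q): from Q->b b b b we get {b}; from Q->R' b e we get {b, e, y}; from Q->R y b R' we get {e, y}. So FIRST(Q) = {b, e, y}.
FIRST(R R' P R'): take FIRST of each symbol in turn, carrying on past any symbol whose FIRST contains ε; result {ε, e, y}.

{ε, e, y}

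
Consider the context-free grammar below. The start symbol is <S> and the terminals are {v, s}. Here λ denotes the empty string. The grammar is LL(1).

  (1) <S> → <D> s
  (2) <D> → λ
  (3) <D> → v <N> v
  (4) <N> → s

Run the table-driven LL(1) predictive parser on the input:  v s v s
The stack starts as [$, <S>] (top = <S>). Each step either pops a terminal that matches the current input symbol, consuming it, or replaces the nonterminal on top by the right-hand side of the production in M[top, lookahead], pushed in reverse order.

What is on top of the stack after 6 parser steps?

s

     Stack        Input      Action
  1  $ <S>        v s v s $  expand <S> → <D> s
  2  $ s <D>      v s v s $  expand <D> → v <N> v
  3  $ s v <N> v  v s v s $  match v
  4  $ s v <N>    s v s $    expand <N> → s
  5  $ s v s      s v s $    match s
  6  $ s v        v s $      match v
Stack after step 6: $ s (top = s).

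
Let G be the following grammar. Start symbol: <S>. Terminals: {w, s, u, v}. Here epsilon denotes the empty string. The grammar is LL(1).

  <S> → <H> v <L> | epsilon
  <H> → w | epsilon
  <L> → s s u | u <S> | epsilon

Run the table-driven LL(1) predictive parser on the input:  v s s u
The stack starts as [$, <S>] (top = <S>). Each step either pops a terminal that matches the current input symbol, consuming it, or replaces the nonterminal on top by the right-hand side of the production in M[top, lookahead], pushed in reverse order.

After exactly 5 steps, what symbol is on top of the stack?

s

step 1: stack=$ <S>  input=v s s u $  — expand <S> → <H> v <L>
step 2: stack=$ <L> v <H>  input=v s s u $  — expand <H> → epsilon
step 3: stack=$ <L> v  input=v s s u $  — match v
step 4: stack=$ <L>  input=s s u $  — expand <L> → s s u
step 5: stack=$ u s s  input=s s u $  — match s
Stack after step 5: $ u s (top = s).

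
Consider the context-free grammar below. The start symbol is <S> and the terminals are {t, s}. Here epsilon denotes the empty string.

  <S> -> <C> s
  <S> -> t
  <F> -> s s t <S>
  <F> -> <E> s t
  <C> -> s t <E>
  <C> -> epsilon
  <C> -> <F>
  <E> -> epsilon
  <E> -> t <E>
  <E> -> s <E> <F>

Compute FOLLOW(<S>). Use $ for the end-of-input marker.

FIRST(<E>) = {epsilon, s, t}
FIRST(<F>) = {s, t}  (via <E> s t)
FIRST(<C>) = {epsilon, s, t}  (via <F>)
FIRST(<S>) = {s, t}  (via <C> s)
FOLLOW(<S>) includes $ since <S> is the start symbol.
FOLLOW(<C>): in <S>-><C> s, <C> is followed by s with FIRST {s}. Thus FOLLOW(<C>) = {s}.
FOLLOW(<E>): in <F>-><E> s t, <E> is followed by s t with FIRST {s}; in <C>->s t <E>, the suffix after <E> is empty, so FOLLOW(<E>) ⊇ FOLLOW(<C>) = {s}; in <E>->t <E>, the suffix after <E> is empty (adds nothing new); in <E>->s <E> <F>, <E> is followed by <F> with FIRST {s, t}. Thus FOLLOW(<E>) = {s, t}.
FOLLOW(<F>): in <C>-><F>, the suffix after <F> is empty, so FOLLOW(<F>) ⊇ FOLLOW(<C>) = {s}; in <E>->s <E> <F>, the suffix after <F> is empty, so FOLLOW(<F>) ⊇ FOLLOW(<E>) = {s, t}. Thus FOLLOW(<F>) = {s, t}.
FOLLOW(<S>): in <F>->s s t <S>, the suffix after <S> is empty, so FOLLOW(<S>) ⊇ FOLLOW(<F>) = {s, t}. Thus FOLLOW(<S>) = {$, s, t}.

{$, s, t}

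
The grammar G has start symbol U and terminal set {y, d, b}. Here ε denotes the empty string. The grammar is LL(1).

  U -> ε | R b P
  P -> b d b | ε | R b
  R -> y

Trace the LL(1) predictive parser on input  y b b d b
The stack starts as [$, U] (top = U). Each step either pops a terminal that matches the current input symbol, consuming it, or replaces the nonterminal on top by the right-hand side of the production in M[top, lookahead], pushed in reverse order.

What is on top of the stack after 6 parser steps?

d

     Stack    Input        Action
  1  $ U      y b b d b $  expand U -> R b P
  2  $ P b R  y b b d b $  expand R -> y
  3  $ P b y  y b b d b $  match y
  4  $ P b    b b d b $    match b
  5  $ P      b d b $      expand P -> b d b
  6  $ b d b  b d b $      match b
Stack after step 6: $ b d (top = d).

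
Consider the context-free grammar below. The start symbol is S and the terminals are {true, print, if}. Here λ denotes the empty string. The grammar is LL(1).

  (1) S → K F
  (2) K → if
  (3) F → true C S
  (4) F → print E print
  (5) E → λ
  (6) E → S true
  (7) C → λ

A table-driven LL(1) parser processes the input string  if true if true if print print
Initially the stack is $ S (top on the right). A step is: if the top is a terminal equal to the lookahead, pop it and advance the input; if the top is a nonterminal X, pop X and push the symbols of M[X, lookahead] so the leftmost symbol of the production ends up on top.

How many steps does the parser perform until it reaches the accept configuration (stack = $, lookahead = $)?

      Stack            Input                             Action
   1  $ S              if true if true if print print $  expand S → K F
   2  $ F K            if true if true if print print $  expand K → if
   3  $ F if           if true if true if print print $  match if
   4  $ F              true if true if print print $     expand F → true C S
   5  $ S C true       true if true if print print $     match true
   6  $ S C            if true if print print $          expand C → λ
   7  $ S              if true if print print $          expand S → K F
   8  $ F K            if true if print print $          expand K → if
   9  $ F if           if true if print print $          match if
  10  $ F              true if print print $             expand F → true C S
  11  $ S C true       true if print print $             match true
  12  $ S C            if print print $                  expand C → λ
  13  $ S              if print print $                  expand S → K F
  14  $ F K            if print print $                  expand K → if
  15  $ F if           if print print $                  match if
  16  $ F              print print $                     expand F → print E print
  17  $ print E print  print print $                     match print
  18  $ print E        print $                           expand E → λ
  19  $ print          print $                           match print
Accept reached after 19 steps.

19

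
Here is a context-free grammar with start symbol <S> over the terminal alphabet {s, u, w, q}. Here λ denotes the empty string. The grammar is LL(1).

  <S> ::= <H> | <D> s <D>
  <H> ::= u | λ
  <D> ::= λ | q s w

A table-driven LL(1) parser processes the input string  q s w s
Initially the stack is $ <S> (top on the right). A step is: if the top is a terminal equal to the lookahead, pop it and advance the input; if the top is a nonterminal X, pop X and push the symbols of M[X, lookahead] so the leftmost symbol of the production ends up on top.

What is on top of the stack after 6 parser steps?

<D>

     Stack          Input      Action
  1  $ <S>          q s w s $  expand <S> ::= <D> s <D>
  2  $ <D> s <D>    q s w s $  expand <D> ::= q s w
  3  $ <D> s w s q  q s w s $  match q
  4  $ <D> s w s    s w s $    match s
  5  $ <D> s w      w s $      match w
  6  $ <D> s        s $        match s
Stack after step 6: $ <D> (top = <D>).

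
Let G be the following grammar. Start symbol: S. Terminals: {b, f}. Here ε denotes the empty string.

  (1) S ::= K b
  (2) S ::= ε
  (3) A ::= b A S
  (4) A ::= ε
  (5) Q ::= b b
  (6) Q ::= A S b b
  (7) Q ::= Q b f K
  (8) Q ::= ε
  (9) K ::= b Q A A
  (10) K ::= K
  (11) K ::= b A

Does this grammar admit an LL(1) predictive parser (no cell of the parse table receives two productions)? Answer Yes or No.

No

FIRST(S) = {ε, b}
FIRST(A) = {ε, b}
FIRST(Q) = {ε, b}
FIRST(K) = {b}
FOLLOW(S) = {$, b}
FOLLOW(A) = {b}
FOLLOW(Q) = {b}
FOLLOW(K) = {b}
Cell M[A, b] receives both A ::= b A S and A ::= ε — the grammar is not LL(1).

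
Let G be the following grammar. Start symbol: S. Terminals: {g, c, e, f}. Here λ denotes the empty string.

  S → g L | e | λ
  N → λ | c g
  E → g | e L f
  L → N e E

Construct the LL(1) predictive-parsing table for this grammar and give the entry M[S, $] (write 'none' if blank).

S → λ

FIRST(S): from S→g L we get {g}; from S→e we get {e}; from S→λ we get {λ}. So FIRST(S) = {λ, e, g}.
FIRST(N): from N→λ we get {λ}; from N→c g we get {c}. So FIRST(N) = {λ, c}.
FIRST(E): from E→g we get {g}; from E→e L f we get {e}. So FIRST(E) = {e, g}.
FIRST(L): from L→N e E we get {c, e}. So FIRST(L) = {c, e}.
FOLLOW(S) includes $ since S is the start symbol.
FOLLOW(S): S appears on no right-hand side. Thus FOLLOW(S) = {$}.
For S → g L: FIRST(g L) = {g}, so it goes in M[S, t] for t ∈ {g}.
For S → e: FIRST(e) = {e}, so it goes in M[S, t] for t ∈ {e}.
For S → λ: FIRST(λ) = {λ}, so it goes in M[S, t] for t ∈ {}; since λ ∈ FIRST, also for every t ∈ FOLLOW(S) = {$}.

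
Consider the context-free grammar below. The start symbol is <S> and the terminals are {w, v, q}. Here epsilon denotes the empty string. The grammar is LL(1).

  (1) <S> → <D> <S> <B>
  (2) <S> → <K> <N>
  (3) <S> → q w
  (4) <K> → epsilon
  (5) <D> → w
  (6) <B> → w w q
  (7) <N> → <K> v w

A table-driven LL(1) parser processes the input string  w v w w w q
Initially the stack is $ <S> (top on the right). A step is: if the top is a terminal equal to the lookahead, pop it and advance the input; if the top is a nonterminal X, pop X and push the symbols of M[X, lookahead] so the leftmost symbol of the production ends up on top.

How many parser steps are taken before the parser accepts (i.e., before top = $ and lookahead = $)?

13

      Stack          Input          Action
   1  $ <S>          w v w w w q $  expand <S> → <D> <S> <B>
   2  $ <B> <S> <D>  w v w w w q $  expand <D> → w
   3  $ <B> <S> w    w v w w w q $  match w
   4  $ <B> <S>      v w w w q $    expand <S> → <K> <N>
   5  $ <B> <N> <K>  v w w w q $    expand <K> → epsilon
   6  $ <B> <N>      v w w w q $    expand <N> → <K> v w
   7  $ <B> w v <K>  v w w w q $    expand <K> → epsilon
   8  $ <B> w v      v w w w q $    match v
   9  $ <B> w        w w w q $      match w
  10  $ <B>          w w q $        expand <B> → w w q
  11  $ q w w        w w q $        match w
  12  $ q w          w q $          match w
  13  $ q            q $            match q
Accept reached after 13 steps.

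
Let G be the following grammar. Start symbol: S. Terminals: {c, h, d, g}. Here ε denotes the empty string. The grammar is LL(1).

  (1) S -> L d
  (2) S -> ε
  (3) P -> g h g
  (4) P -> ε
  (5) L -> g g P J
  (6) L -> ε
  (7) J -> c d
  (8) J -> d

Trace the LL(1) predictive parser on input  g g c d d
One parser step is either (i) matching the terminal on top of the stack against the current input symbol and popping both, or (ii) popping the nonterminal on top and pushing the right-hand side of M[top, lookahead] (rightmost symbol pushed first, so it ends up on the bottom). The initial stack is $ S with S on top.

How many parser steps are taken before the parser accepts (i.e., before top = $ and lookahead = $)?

     Stack        Input        Action
  1  $ S          g g c d d $  expand S -> L d
  2  $ d L        g g c d d $  expand L -> g g P J
  3  $ d J P g g  g g c d d $  match g
  4  $ d J P g    g c d d $    match g
  5  $ d J P      c d d $      expand P -> ε
  6  $ d J        c d d $      expand J -> c d
  7  $ d d c      c d d $      match c
  8  $ d d        d d $        match d
  9  $ d          d $          match d
Accept reached after 9 steps.

9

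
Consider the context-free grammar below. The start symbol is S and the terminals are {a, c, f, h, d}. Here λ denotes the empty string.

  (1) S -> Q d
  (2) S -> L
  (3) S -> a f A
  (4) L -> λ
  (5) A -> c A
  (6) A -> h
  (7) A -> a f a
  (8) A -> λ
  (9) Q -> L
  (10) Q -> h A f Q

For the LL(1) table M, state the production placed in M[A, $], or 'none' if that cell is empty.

A -> λ

FIRST(L) = {λ}
FIRST(A) = {λ, a, c, h}
FIRST(Q) = {λ, h}  (via L)
FIRST(S) = {λ, a, d, h}  (via Q d, L)
FOLLOW(S) includes $ since S is the start symbol.
FOLLOW(S): S appears on no right-hand side. Thus FOLLOW(S) = {$}.
FOLLOW(A): in S->a f A, the suffix after A is empty, so FOLLOW(A) ⊇ FOLLOW(S) = {$}; in A->c A, the suffix after A is empty (adds nothing new); in Q->h A f Q, A is followed by f Q with FIRST {f}. Thus FOLLOW(A) = {$, f}.
For A -> c A: FIRST(c A) = {c}, so it goes in M[A, t] for t ∈ {c}.
For A -> h: FIRST(h) = {h}, so it goes in M[A, t] for t ∈ {h}.
For A -> a f a: FIRST(a f a) = {a}, so it goes in M[A, t] for t ∈ {a}.
For A -> λ: FIRST(λ) = {λ}, so it goes in M[A, t] for t ∈ {}; since λ ∈ FIRST, also for every t ∈ FOLLOW(A) = {$, f}.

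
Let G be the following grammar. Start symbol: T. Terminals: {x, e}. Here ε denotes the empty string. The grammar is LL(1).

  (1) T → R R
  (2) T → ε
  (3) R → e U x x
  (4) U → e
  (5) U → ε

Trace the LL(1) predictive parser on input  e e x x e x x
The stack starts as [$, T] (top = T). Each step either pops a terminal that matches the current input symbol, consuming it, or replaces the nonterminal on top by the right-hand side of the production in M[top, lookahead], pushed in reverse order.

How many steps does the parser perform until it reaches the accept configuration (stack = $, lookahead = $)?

      Stack        Input            Action
   1  $ T          e e x x e x x $  expand T → R R
   2  $ R R        e e x x e x x $  expand R → e U x x
   3  $ R x x U e  e e x x e x x $  match e
   4  $ R x x U    e x x e x x $    expand U → e
   5  $ R x x e    e x x e x x $    match e
   6  $ R x x      x x e x x $      match x
   7  $ R x        x e x x $        match x
   8  $ R          e x x $          expand R → e U x x
   9  $ x x U e    e x x $          match e
  10  $ x x U      x x $            expand U → ε
  11  $ x x        x x $            match x
  12  $ x          x $              match x
Accept reached after 12 steps.

12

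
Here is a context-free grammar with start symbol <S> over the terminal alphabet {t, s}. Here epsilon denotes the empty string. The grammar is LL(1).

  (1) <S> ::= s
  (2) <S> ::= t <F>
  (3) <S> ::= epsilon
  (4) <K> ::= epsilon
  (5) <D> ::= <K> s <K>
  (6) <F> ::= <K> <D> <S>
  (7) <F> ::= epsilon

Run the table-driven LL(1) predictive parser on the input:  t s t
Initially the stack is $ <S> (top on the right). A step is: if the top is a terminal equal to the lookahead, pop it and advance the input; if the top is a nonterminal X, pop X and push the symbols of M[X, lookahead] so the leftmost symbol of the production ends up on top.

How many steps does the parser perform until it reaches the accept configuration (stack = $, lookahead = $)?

11

step 1: stack=$ <S>  input=t s t $  — expand <S> ::= t <F>
step 2: stack=$ <F> t  input=t s t $  — match t
step 3: stack=$ <F>  input=s t $  — expand <F> ::= <K> <D> <S>
step 4: stack=$ <S> <D> <K>  input=s t $  — expand <K> ::= epsilon
step 5: stack=$ <S> <D>  input=s t $  — expand <D> ::= <K> s <K>
step 6: stack=$ <S> <K> s <K>  input=s t $  — expand <K> ::= epsilon
step 7: stack=$ <S> <K> s  input=s t $  — match s
step 8: stack=$ <S> <K>  input=t $  — expand <K> ::= epsilon
step 9: stack=$ <S>  input=t $  — expand <S> ::= t <F>
step 10: stack=$ <F> t  input=t $  — match t
step 11: stack=$ <F>  input=$  — expand <F> ::= epsilon
Accept reached after 11 steps.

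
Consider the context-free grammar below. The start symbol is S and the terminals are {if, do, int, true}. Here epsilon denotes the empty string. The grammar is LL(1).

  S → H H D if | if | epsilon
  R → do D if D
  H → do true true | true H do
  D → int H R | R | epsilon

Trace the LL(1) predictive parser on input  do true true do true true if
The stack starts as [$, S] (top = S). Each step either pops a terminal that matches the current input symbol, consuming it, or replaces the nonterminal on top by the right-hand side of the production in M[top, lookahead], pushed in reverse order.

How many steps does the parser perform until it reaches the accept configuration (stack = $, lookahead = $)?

      Stack                  Input                           Action
   1  $ S                    do true true do true true if $  expand S → H H D if
   2  $ if D H H             do true true do true true if $  expand H → do true true
   3  $ if D H true true do  do true true do true true if $  match do
   4  $ if D H true true     true true do true true if $     match true
   5  $ if D H true          true do true true if $          match true
   6  $ if D H               do true true if $               expand H → do true true
   7  $ if D true true do    do true true if $               match do
   8  $ if D true true       true true if $                  match true
   9  $ if D true            true if $                       match true
  10  $ if D                 if $                            expand D → epsilon
  11  $ if                   if $                            match if
Accept reached after 11 steps.

11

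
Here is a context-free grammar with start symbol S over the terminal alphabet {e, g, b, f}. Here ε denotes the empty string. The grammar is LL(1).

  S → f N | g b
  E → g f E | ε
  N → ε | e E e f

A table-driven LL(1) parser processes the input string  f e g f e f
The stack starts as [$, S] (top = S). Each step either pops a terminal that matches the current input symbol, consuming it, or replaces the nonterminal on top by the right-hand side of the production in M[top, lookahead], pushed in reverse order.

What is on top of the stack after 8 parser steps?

     Stack        Input          Action
  1  $ S          f e g f e f $  expand S → f N
  2  $ N f        f e g f e f $  match f
  3  $ N          e g f e f $    expand N → e E e f
  4  $ f e E e    e g f e f $    match e
  5  $ f e E      g f e f $      expand E → g f E
  6  $ f e E f g  g f e f $      match g
  7  $ f e E f    f e f $        match f
  8  $ f e E      e f $          expand E → ε
Stack after step 8: $ f e (top = e).

e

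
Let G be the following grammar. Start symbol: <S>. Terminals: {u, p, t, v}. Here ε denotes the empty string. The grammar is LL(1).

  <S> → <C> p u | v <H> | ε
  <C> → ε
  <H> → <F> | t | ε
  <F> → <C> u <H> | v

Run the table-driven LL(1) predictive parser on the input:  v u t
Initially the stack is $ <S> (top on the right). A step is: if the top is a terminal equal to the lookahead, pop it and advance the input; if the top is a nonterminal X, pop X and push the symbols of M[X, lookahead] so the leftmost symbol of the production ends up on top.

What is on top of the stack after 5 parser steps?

     Stack        Input    Action
  1  $ <S>        v u t $  expand <S> → v <H>
  2  $ <H> v      v u t $  match v
  3  $ <H>        u t $    expand <H> → <F>
  4  $ <F>        u t $    expand <F> → <C> u <H>
  5  $ <H> u <C>  u t $    expand <C> → ε
Stack after step 5: $ <H> u (top = u).

u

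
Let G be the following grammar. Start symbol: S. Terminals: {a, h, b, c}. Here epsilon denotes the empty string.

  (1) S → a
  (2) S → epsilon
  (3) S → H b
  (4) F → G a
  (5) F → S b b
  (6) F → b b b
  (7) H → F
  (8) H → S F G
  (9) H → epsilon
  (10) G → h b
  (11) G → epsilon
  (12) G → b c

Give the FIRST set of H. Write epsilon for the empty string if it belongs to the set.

FIRST(G) = {epsilon, b, h}
FIRST(S) = {epsilon, a, b, h}  (via H b)
FIRST(F) = {a, b, h}  (via G a, S b b)
FIRST(H) = {epsilon, a, b, h}  (via F, S F G)

{epsilon, a, b, h}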